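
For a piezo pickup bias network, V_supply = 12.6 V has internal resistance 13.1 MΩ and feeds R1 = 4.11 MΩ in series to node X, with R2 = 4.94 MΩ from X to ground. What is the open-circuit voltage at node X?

R1' = 13.1 + 4.11 = 17.21 MΩ (source resistance + R1).
Open-circuit (no load on X): V_th = V_supply · R2/(R1' + R2) = 12.6 × 4.94/(17.21 + 4.94) = 2.810 V.

V_th ≈ 2.81 V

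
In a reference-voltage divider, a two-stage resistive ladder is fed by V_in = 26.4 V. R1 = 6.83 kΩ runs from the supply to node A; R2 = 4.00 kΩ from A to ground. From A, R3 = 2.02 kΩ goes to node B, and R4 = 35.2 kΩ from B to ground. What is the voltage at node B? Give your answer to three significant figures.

V_B ≈ 8.64 V

Node A sees R2 in parallel with the series input of stage 2, R3 + R4 = 37.22 kΩ.
Effective lower resistance at A: R2 ‖ 37.22 = 3.612 kΩ.
So V_A = 26.4 × 0.3459 = 9.132 V.
Then the unloaded second divider: V_B = V_A × R4/(R3+R4) = 9.132 × 0.9457 = 8.636 V.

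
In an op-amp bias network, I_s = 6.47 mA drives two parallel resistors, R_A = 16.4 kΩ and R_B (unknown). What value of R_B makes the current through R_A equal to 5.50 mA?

R_B ≈ 93.0 kΩ

The fraction through R_A equals R_B/(R_A+R_B).
5.50/6.47 = R_B/(R_A + R_B) → R_B = R_A · (0.8501)/(1 − 0.8501) = 16.4 × 5.670 = 92.99 kΩ.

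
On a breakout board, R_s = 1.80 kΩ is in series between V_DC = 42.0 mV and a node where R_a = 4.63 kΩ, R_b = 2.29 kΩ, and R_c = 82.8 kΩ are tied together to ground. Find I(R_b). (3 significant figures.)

I ≈ 8.35 µA

Parallel bank: R_p = 1/(1/4.63 + 1/2.29 + 1/82.8) = 1.504 kΩ.
V_A by voltage divider: V_A = 42.0 × 1.504/(1.80 + 1.504) = 19.12 mV.
I(R_b) = V_A / R_b = 19.12/2.29 = 8.350 µA.
(Check via current divider: I_total = 12.71 µA; share G_k/ΣG = 0.6569 → same result.)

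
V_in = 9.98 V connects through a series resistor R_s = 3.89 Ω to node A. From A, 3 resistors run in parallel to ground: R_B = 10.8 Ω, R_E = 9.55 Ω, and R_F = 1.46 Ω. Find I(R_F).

I ≈ 1.54 A

Parallel bank: R_p = 1/(1/10.8 + 1/9.55 + 1/1.46) = 1.133 Ω.
V_A = 9.98 × 1.133/5.023 = 2.252 V.
Branch current I = V_A/R_F = 2.252/1.46 = 1.542 A.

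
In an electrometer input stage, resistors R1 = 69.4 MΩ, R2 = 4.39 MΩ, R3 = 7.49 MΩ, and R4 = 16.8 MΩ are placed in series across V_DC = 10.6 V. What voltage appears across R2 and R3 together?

Series total: ΣR = 69.4 + 4.39 + 7.49 + 16.8 = 98.08 MΩ.
R_{R2..R3} = 4.39 + 7.49 = 11.88 MΩ.
By the voltage-divider rule, V = 10.6 × 11.88/98.08 = 1.284 V.

V ≈ 1.28 V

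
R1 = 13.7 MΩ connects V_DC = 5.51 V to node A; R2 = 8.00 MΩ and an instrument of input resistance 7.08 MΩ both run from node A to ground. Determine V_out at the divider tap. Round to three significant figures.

V_out ≈ 1.19 V

R2 ‖ R_L = (8.00 × 7.08)/(8.00 + 7.08) = 3.756 MΩ.
Voltage divider with the loaded lower leg: V_out = 5.51 × 3.756/(13.7 + 3.756) = 5.51 × 0.2152 = 1.186 V.
(Unloaded it would be 2.03 V; the load pulls it down.)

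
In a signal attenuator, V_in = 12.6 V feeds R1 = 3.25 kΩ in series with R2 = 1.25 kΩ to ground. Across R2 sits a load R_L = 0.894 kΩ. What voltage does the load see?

First combine the lower leg with the load: R2 ‖ R_L = 0.5212 kΩ.
Voltage divider with the loaded lower leg: V_out = 12.6 × 0.5212/(3.25 + 0.5212) = 12.6 × 0.1382 = 1.741 V.
(Unloaded it would be 3.50 V; the load pulls it down.)

V_out ≈ 1.74 V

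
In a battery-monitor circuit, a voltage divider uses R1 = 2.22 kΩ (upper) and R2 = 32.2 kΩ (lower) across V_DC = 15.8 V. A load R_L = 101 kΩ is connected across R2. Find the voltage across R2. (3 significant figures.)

V_out ≈ 14.5 V

The load sits in parallel with R2, giving an effective lower resistance R2' = R2·R_L/(R2+R_L) = 24.42 kΩ.
Voltage divider with the loaded lower leg: V_out = 15.8 × 24.42/(2.22 + 24.42) = 15.8 × 0.9167 = 14.48 V.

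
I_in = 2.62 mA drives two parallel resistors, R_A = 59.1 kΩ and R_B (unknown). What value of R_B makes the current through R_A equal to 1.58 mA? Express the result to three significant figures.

R_B ≈ 89.8 kΩ

In a two-way split, I_A/I_in = R_B/(R_A + R_B).
With f = 0.6031, R_B = R_A · f/(1−f) = 59.1 × 1.519 = 89.79 kΩ.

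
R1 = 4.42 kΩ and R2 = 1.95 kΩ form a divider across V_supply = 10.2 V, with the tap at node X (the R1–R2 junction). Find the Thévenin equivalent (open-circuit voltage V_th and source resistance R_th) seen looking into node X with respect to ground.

V_th ≈ 3.12 V, R_th ≈ 1.35 kΩ

With X open, the divider is unloaded: V_th = 10.2 × 1.95/6.370 = 3.122 V.
Zeroing V_supply shorts the top of R1 to ground, so R_th = R1 ‖ R2 = 1.353 kΩ.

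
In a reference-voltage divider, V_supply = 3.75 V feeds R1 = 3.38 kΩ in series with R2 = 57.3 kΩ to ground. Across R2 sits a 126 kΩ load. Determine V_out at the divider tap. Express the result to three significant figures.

R2 ‖ R_L = (57.3 × 126)/(57.3 + 126) = 39.39 kΩ.
Voltage divider with the loaded lower leg: V_out = 3.75 × 39.39/(3.38 + 39.39) = 3.75 × 0.9210 = 3.454 V.
(Unloaded it would be 3.54 V; the load pulls it down.)

V_out ≈ 3.45 V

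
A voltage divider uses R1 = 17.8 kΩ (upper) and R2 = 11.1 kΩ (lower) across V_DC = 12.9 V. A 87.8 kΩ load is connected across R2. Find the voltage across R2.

V_out ≈ 4.60 V

The load sits in parallel with R2, giving an effective lower resistance R2' = R2·R_L/(R2+R_L) = 9.854 kΩ.
Then V_out = V_DC · R2'/(R1 + R2') = 12.9 × 9.854/27.65 = 4.597 V.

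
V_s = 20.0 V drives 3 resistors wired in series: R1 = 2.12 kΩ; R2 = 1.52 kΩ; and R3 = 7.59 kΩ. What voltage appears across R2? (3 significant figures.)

V ≈ 2.71 V

Total series resistance ΣR = 2.12 + 1.52 + 7.59 = 11.23 kΩ.
V = V_s · R/ΣR = 20.0 × 0.1354 = 2.707 V.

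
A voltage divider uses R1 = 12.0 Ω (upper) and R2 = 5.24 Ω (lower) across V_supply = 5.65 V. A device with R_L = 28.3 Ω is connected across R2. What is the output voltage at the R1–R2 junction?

The load sits in parallel with R2, giving an effective lower resistance R2' = R2·R_L/(R2+R_L) = 4.421 Ω.
Now apply the divider: V_out = 5.65 × 0.2692 = 1.521 V.

V_out ≈ 1.52 V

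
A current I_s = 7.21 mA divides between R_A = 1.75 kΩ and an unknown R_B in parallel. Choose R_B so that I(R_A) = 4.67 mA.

The fraction through R_A equals R_B/(R_A+R_B).
4.67/7.21 = R_B/(R_A + R_B) → R_B = R_A · (0.6477)/(1 − 0.6477) = 1.75 × 1.839 = 3.218 kΩ.

R_B ≈ 3.22 kΩ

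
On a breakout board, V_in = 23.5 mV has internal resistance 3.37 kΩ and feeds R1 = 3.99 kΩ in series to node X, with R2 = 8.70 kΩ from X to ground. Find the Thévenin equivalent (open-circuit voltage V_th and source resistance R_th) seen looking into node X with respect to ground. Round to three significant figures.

R1' = 3.37 + 3.99 = 7.360 kΩ (source resistance + R1).
V_th is the unloaded tap voltage: V_in · R2/(R1'+R2) = 23.5 × 0.5417 = 12.73 mV.
Looking into X with the source shorted: R_th = R1'·R2/(R1'+R2) = 7.360 × 8.70/16.06 = 3.987 kΩ.

V_th ≈ 12.7 mV, R_th ≈ 3.99 kΩ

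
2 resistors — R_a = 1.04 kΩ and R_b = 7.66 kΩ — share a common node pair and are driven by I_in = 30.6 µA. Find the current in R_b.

With just two branches, the current splits inversely with resistance.
I(R_b) = 30.6 × 1.04/(1.04 + 7.66) = 30.6 × 0.1195 = 3.658 µA.

I ≈ 3.66 µA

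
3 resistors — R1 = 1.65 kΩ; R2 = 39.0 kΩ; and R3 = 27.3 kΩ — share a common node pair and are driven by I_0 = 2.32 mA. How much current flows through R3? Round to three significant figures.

I ≈ 0.127 mA

ΣG = 1/1.65 + 1/39.0 + 1/27.3 = 0.6683.
By the current-divider rule, I = I_0 · G_k/ΣG = 2.32 × 0.05481 = 0.1272 mA.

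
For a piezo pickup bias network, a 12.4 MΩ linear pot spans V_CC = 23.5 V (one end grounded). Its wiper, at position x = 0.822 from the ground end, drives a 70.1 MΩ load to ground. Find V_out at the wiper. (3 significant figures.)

The pot divides into 2.207 MΩ above the wiper and 10.19 MΩ below.
Lower segment in parallel with the load: 10.19 ‖ 70.1 = 8.899 MΩ.
V_out = 23.5 × 8.899/(2.207 + 8.899) = 18.83 V.

V_out ≈ 18.8 V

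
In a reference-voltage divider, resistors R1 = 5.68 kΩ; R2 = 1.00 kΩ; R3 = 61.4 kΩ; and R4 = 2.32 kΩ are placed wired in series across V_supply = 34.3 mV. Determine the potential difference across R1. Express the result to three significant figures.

V ≈ 2.77 mV

ΣR = 5.68 + 1.00 + 61.4 + 2.32 = 70.40 kΩ.
V = V_supply · R/ΣR = 34.3 × 0.08068 = 2.767 mV.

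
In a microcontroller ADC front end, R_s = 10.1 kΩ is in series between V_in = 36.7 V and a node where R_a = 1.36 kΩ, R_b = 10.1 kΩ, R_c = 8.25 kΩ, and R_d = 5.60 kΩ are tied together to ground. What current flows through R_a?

I ≈ 2.17 mA

Equivalent of the parallel group: R_p = 0.8818 kΩ.
Node voltage V_A = V_in · R_p/(R_s + R_p) = 36.7 × 0.08029 = 2.947 V.
Branch current I = V_A/R_a = 2.947/1.36 = 2.167 mA.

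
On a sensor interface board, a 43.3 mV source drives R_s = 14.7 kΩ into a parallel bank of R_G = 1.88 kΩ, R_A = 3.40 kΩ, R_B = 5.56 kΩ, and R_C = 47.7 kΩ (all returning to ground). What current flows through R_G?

I ≈ 1.43 µA

Equivalent of the parallel group: R_p = 0.9738 kΩ.
V_A by voltage divider: V_A = 43.3 × 0.9738/(14.7 + 0.9738) = 2.690 mV.
I(R_G) = V_A / R_G = 2.690/1.88 = 1.431 µA.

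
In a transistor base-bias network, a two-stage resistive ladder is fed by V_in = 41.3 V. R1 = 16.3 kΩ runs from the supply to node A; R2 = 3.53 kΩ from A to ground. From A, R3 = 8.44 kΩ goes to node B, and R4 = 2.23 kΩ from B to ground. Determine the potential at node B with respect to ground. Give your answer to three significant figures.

Looking into the second stage from A: R3 + R4 = 10.67 kΩ appears in parallel with R2.
Effective lower resistance at A: R2 ‖ 10.67 = 2.652 kΩ.
So V_A = 41.3 × 0.1400 = 5.780 V.
V_B = V_A × 0.2090 = 1.208 V.

V_B ≈ 1.21 V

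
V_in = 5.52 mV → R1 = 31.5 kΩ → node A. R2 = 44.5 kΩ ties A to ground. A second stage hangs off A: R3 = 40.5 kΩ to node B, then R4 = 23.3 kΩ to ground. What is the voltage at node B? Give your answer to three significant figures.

V_B ≈ 0.916 mV

Node A sees R2 in parallel with the series input of stage 2, R3 + R4 = 63.80 kΩ.
Effective lower resistance at A: R2 ‖ 63.80 = 26.22 kΩ.
So V_A = 5.52 × 0.4542 = 2.507 mV.
Stage 2 is unloaded, so V_B = V_A · R4/(R3+R4) = 2.507 × 23.3/63.80 = 0.9157 mV.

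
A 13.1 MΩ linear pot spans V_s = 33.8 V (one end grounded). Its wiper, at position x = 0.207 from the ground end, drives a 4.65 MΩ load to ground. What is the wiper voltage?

V_out ≈ 4.78 V

Split the track: R_lower = x·R_p = 2.712 MΩ, R_upper = (1−x)·R_p = 10.39 MΩ.
R_L loads the lower segment: effective lower R = 1.713 MΩ.
V_out = 33.8 × 1.713/(10.39 + 1.713) = 4.784 V.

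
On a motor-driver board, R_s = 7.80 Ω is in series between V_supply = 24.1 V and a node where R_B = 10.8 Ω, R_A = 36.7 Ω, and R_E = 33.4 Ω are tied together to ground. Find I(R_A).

Parallel bank: R_p = 1/(1/10.8 + 1/36.7 + 1/33.4) = 6.676 Ω.
V_A = 24.1 × 6.676/14.48 = 11.11 V.
I(R_A) = V_A / R_A = 11.11/36.7 = 0.3029 A.
(Check via current divider: I_total = 1.665 A; share G_k/ΣG = 0.1819 → same result.)

I ≈ 0.303 A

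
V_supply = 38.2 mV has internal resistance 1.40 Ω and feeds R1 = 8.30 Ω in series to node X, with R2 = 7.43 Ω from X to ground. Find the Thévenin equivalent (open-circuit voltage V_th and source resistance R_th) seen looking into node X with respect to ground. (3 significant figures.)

V_th ≈ 16.6 mV, R_th ≈ 4.21 Ω

R1' = 1.40 + 8.30 = 9.700 Ω (source resistance + R1).
With X open, the divider is unloaded: V_th = 38.2 × 7.43/17.13 = 16.57 mV.
Looking into X with the source shorted: R_th = R1'·R2/(R1'+R2) = 9.700 × 7.43/17.13 = 4.207 Ω.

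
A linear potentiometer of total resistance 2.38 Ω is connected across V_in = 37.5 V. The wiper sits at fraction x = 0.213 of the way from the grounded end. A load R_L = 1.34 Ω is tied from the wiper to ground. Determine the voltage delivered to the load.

Lower segment x·R_p = 0.5069 Ω; upper segment (1−x)·R_p = 1.873 Ω.
(x·R_p) ‖ R_L = 0.3678 Ω.
Loaded-divider output: V_out = 37.5 × 0.1641 = 6.155 V.

V_out ≈ 6.15 V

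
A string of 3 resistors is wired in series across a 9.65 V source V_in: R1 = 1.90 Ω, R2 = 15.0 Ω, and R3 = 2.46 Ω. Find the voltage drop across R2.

Total series resistance ΣR = 1.90 + 15.0 + 2.46 = 19.36 Ω.
Voltage divider: V = V_in · (15.00 / 19.36) = 9.65 × 0.7748 = 7.477 V.

V ≈ 7.48 V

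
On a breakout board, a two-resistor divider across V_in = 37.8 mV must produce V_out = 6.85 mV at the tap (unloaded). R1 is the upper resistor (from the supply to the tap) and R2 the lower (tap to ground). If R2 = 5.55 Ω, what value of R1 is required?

R1 ≈ 25.1 Ω

Required fraction k = V_out/V_in = 0.1812.
R1 = R2·(1/k − 1) = 5.55 × 4.518 = 25.08 Ω.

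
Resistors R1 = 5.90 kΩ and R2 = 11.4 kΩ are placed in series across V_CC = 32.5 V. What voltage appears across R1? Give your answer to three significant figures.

Total series resistance ΣR = 5.90 + 11.4 = 17.30 kΩ.
By the voltage-divider rule, V = 32.5 × 5.900/17.30 = 11.08 V.

V ≈ 11.1 V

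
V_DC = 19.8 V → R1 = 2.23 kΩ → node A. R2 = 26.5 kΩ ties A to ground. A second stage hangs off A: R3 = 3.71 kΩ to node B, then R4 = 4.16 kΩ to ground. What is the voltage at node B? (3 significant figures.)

The second stage (R3 + R4 = 7.870 kΩ) loads node A in parallel with R2.
Effective lower resistance at A: R2 ‖ 7.870 = 6.068 kΩ.
So V_A = 19.8 × 0.7313 = 14.48 V.
Then the unloaded second divider: V_B = V_A × R4/(R3+R4) = 14.48 × 0.5286 = 7.653 V.

V_B ≈ 7.65 V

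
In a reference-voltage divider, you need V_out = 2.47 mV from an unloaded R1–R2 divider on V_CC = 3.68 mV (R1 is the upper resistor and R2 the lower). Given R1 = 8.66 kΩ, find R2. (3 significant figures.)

R2 ≈ 17.7 kΩ

The divider ratio is R2/(R1+R2) = 2.47/3.68 = 0.6712.
R2 = R1 · 0.6712/(1 − 0.6712) = 17.68 kΩ.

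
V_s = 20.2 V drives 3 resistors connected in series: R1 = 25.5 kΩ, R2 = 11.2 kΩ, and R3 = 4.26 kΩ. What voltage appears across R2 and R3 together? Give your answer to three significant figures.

V ≈ 7.62 V

ΣR = 25.5 + 11.2 + 4.26 = 40.96 kΩ.
R_{R2..R3} = 11.2 + 4.26 = 15.46 kΩ.
V = V_s · R/ΣR = 20.2 × 0.3774 = 7.624 V.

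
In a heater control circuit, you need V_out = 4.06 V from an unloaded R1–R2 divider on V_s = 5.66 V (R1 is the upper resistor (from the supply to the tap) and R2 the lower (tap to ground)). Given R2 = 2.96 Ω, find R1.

R1 ≈ 1.17 Ω

The divider ratio is R2/(R1+R2) = 4.06/5.66 = 0.7173.
Rearranging, R1 = R2·(1−k)/k = 2.96 × 0.3941 = 1.167 Ω.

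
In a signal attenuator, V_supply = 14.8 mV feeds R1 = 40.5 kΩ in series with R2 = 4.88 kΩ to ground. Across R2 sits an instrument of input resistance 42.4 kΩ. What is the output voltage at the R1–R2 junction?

First combine the lower leg with the load: R2 ‖ R_L = 4.376 kΩ.
Then V_out = V_supply · R2'/(R1 + R2') = 14.8 × 4.376/44.88 = 1.443 mV.
(Unloaded it would be 1.59 mV; the load pulls it down.)

V_out ≈ 1.44 mV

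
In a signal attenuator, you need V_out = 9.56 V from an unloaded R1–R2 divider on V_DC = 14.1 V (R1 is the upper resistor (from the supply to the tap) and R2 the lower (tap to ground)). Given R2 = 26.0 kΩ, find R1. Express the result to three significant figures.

R1 ≈ 12.3 kΩ

V_out/V_DC = R2/(R1+R2) = 0.6780.
So R1 = R2 · (V_DC/V_out − 1) = 26.0 × (14.1/9.56 − 1) = 26.0 × 0.4749 = 12.35 kΩ.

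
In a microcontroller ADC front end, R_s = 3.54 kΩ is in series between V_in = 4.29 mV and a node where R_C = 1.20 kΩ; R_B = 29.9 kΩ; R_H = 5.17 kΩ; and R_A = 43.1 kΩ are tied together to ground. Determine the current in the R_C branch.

Parallel bank: R_p = 1/(1/1.20 + 1/29.9 + 1/5.17 + 1/43.1) = 0.9230 kΩ.
V_A = 4.29 × 0.9230/4.463 = 0.8872 mV.
Branch current I = V_A/R_C = 0.8872/1.20 = 0.7394 µA.
(Equivalently: I_total = 0.9612 µA, then current-divider fraction G_k/ΣG = 0.7692.)

I ≈ 0.739 µA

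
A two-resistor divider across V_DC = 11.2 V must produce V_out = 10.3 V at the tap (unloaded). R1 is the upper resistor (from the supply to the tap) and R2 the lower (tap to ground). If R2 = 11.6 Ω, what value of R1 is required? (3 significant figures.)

V_out/V_DC = R2/(R1+R2) = 0.9196.
Rearranging, R1 = R2·(1−k)/k = 11.6 × 0.08738 = 1.014 Ω.

R1 ≈ 1.01 Ω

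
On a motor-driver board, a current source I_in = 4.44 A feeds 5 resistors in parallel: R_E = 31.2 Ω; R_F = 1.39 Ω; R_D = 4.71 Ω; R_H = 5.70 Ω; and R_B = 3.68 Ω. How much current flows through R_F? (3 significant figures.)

Total conductance ΣG = 1/31.2 + 1/1.39 + 1/4.71 + 1/5.70 + 1/3.68 = 1.411 (units of 1/Ω).
R_F takes the fraction G_k/ΣG = 0.7194/1.411 = 0.5099, so I = 4.44 × 0.5099 = 2.264 A.

I ≈ 2.26 A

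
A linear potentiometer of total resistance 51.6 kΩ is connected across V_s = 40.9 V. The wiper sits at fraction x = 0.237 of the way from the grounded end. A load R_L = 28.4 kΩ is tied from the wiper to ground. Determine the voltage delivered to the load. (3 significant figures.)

V_out ≈ 7.30 V

The pot divides into 39.37 kΩ above the wiper and 12.23 kΩ below.
(x·R_p) ‖ R_L = 8.548 kΩ.
V_out = 40.9 × 8.548/(39.37 + 8.548) = 7.296 V.
(Unloaded: V_out = x·V_s = 9.69 V.)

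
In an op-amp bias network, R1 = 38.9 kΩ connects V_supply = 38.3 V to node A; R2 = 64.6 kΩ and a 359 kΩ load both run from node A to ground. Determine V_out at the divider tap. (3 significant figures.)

V_out ≈ 22.4 V

First combine the lower leg with the load: R2 ‖ R_L = 54.75 kΩ.
Now apply the divider: V_out = 38.3 × 0.5846 = 22.39 V.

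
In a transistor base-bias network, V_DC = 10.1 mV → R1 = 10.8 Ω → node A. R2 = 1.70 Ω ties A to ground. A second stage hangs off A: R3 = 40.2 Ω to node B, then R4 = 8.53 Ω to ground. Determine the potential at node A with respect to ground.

Node A sees R2 in parallel with the series input of stage 2, R3 + R4 = 48.73 Ω.
Effective lower resistance at A: R2 ‖ 48.73 = 1.643 Ω.
V_A = 10.1 × 1.643/(10.8 + 1.643) = 1.333 mV.

V_A ≈ 1.33 mV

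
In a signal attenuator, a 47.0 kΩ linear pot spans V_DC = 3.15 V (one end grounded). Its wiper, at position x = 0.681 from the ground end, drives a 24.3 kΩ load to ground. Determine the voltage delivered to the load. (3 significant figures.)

V_out ≈ 1.51 V

Split the track: R_lower = x·R_p = 32.01 kΩ, R_upper = (1−x)·R_p = 14.99 kΩ.
R_L loads the lower segment: effective lower R = 13.81 kΩ.
V_out = 3.15 × 13.81/(14.99 + 13.81) = 1.510 V.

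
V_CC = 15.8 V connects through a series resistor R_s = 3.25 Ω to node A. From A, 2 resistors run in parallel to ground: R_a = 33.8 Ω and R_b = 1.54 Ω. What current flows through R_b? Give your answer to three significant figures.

I ≈ 3.20 A

Equivalent of the parallel group: R_p = 1.473 Ω.
Node voltage V_A = V_CC · R_p/(R_s + R_p) = 15.8 × 0.3119 = 4.927 V.
Branch current I = V_A/R_b = 4.927/1.54 = 3.200 A.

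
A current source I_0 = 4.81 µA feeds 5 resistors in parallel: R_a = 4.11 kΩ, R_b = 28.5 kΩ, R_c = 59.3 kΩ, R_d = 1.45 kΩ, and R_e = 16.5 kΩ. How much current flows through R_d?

Conductances: ΣG = 1/4.11 + 1/28.5 + 1/59.3 + 1/1.45 + 1/16.5 = 1.046 (1/kΩ).
Current divider: I(R_d) = I_0 · G_k/ΣG = 4.81 × (0.6897/1.046) = 4.81 × 0.6596 = 3.173 µA.

I ≈ 3.17 µA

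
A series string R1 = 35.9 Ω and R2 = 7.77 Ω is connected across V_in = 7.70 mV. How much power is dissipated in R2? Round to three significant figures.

The common current is I = 7.70/43.67 = 0.1763 mA.
V(R2) = I·R = 1.370 mV; P = V·I = 1.370 × 0.1763 = 0.2416 µW.

P ≈ 0.242 µW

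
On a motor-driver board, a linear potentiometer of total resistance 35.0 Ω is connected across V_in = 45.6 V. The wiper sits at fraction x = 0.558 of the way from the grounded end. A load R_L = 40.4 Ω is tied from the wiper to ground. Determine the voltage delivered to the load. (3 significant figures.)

V_out ≈ 21.0 V

Split the track: R_lower = x·R_p = 19.53 Ω, R_upper = (1−x)·R_p = 15.47 Ω.
Lower segment in parallel with the load: 19.53 ‖ 40.4 = 13.17 Ω.
Then V_out = V_in · 13.17/(15.47 + 13.17) = 20.97 V.
(Unloaded: V_out = x·V_in = 25.4 V.)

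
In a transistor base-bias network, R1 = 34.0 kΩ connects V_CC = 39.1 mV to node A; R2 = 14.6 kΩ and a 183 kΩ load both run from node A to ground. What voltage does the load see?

The load sits in parallel with R2, giving an effective lower resistance R2' = R2·R_L/(R2+R_L) = 13.52 kΩ.
Then V_out = V_CC · R2'/(R1 + R2') = 39.1 × 13.52/47.52 = 11.13 mV.

V_out ≈ 11.1 mV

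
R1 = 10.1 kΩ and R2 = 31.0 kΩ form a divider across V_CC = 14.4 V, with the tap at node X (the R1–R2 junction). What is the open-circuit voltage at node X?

V_th ≈ 10.9 V

V_th is the unloaded tap voltage: V_CC · R2/(R1+R2) = 14.4 × 0.7543 = 10.86 V.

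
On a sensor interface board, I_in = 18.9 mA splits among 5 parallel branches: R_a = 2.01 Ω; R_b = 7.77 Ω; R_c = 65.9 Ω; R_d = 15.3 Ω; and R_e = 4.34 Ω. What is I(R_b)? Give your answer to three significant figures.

Total conductance ΣG = 1/2.01 + 1/7.77 + 1/65.9 + 1/15.3 + 1/4.34 = 0.9372 (units of 1/Ω).
Current divider: I(R_b) = I_in · G_k/ΣG = 18.9 × (0.1287/0.9372) = 18.9 × 0.1373 = 2.596 mA.

I ≈ 2.60 mA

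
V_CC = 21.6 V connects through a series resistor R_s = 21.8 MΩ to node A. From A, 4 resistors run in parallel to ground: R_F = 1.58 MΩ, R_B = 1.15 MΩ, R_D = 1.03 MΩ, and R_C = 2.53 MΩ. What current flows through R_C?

I ≈ 0.134 µA

Combine the parallel branches: R_p = (1/1.58 + 1/1.15 + 1/1.03 + 1/2.53)⁻¹ = 0.3486 MΩ.
Node voltage V_A = V_CC · R_p/(R_s + R_p) = 21.6 × 0.01574 = 0.3400 V.
I(R_C) = V_A / R_C = 0.3400/2.53 = 0.1344 µA.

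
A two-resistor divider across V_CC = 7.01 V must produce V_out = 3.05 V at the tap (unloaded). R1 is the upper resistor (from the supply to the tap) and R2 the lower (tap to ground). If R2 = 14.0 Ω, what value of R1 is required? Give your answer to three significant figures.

The divider ratio is R2/(R1+R2) = 3.05/7.01 = 0.4351.
So R1 = R2 · (V_CC/V_out − 1) = 14.0 × (7.01/3.05 − 1) = 14.0 × 1.298 = 18.18 Ω.

R1 ≈ 18.2 Ω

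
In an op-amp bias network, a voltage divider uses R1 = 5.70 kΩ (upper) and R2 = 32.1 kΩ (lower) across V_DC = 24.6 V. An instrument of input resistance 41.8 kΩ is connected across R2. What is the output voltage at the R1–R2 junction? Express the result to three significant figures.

V_out ≈ 18.7 V

R2 ‖ R_L = (32.1 × 41.8)/(32.1 + 41.8) = 18.16 kΩ.
Voltage divider with the loaded lower leg: V_out = 24.6 × 18.16/(5.70 + 18.16) = 24.6 × 0.7611 = 18.72 V.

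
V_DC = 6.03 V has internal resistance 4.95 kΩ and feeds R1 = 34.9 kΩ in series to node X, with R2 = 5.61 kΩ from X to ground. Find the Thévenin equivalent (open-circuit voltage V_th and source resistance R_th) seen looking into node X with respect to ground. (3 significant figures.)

V_th ≈ 0.744 V, R_th ≈ 4.92 kΩ

R1' = 4.95 + 34.9 = 39.85 kΩ (source resistance + R1).
V_th is the unloaded tap voltage: V_DC · R2/(R1'+R2) = 6.03 × 0.1234 = 0.7441 V.
With V_DC suppressed (replaced by a short), R_th = R1' ‖ R2 = (39.85 × 5.61)/(39.85 + 5.61) = 4.918 kΩ.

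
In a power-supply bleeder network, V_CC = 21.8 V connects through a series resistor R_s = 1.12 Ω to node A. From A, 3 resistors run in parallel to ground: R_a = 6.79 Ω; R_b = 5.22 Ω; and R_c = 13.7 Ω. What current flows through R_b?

Equivalent of the parallel group: R_p = 2.428 Ω.
V_A by voltage divider: V_A = 21.8 × 2.428/(1.12 + 2.428) = 14.92 V.
I(R_b) = V_A / R_b = 14.92/5.22 = 2.858 A.
(Check via current divider: I_total = 6.144 A; share G_k/ΣG = 0.4652 → same result.)

I ≈ 2.86 A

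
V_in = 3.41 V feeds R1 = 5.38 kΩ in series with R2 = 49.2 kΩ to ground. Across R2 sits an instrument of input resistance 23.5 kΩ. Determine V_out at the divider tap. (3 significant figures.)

The load sits in parallel with R2, giving an effective lower resistance R2' = R2·R_L/(R2+R_L) = 15.90 kΩ.
Voltage divider with the loaded lower leg: V_out = 3.41 × 15.90/(5.38 + 15.90) = 3.41 × 0.7472 = 2.548 V.
(Unloaded it would be 3.07 V; the load pulls it down.)

V_out ≈ 2.55 V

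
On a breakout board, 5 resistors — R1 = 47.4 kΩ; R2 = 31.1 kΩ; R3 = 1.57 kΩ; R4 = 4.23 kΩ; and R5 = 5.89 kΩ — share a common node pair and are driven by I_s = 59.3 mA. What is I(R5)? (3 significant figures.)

ΣG = 1/47.4 + 1/31.1 + 1/1.57 + 1/4.23 + 1/5.89 = 1.096.
R5 takes the fraction G_k/ΣG = 0.1698/1.096 = 0.1549, so I = 59.3 × 0.1549 = 9.183 mA.

I ≈ 9.18 mA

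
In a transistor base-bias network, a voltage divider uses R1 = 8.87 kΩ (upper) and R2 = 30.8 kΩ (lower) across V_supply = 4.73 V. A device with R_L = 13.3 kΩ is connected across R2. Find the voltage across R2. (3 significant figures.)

The load sits in parallel with R2, giving an effective lower resistance R2' = R2·R_L/(R2+R_L) = 9.289 kΩ.
Then V_out = V_supply · R2'/(R1 + R2') = 4.73 × 9.289/18.16 = 2.420 V.

V_out ≈ 2.42 V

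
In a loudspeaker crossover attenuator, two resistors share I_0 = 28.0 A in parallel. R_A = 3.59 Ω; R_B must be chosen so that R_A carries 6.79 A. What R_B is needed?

R_B ≈ 1.15 Ω

In a two-way split, I_A/I_0 = R_B/(R_A + R_B).
6.79/28.0 = R_B/(R_A + R_B) → R_B = R_A · (0.2425)/(1 − 0.2425) = 3.59 × 0.3201 = 1.149 Ω.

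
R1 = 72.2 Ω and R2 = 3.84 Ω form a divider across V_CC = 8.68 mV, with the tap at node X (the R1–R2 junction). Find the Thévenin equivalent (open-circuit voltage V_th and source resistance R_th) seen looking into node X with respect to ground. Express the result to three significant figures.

Open-circuit (no load on X): V_th = V_CC · R2/(R1 + R2) = 8.68 × 3.84/(72.20 + 3.84) = 0.4383 mV.
With V_CC suppressed (replaced by a short), R_th = R1 ‖ R2 = (72.20 × 3.84)/(72.20 + 3.84) = 3.646 Ω.

V_th ≈ 0.438 mV, R_th ≈ 3.65 Ω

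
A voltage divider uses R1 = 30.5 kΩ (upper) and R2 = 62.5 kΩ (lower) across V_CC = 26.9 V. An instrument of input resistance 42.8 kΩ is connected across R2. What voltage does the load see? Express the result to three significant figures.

First combine the lower leg with the load: R2 ‖ R_L = 25.40 kΩ.
Now apply the divider: V_out = 26.9 × 0.4544 = 12.22 V.

V_out ≈ 12.2 V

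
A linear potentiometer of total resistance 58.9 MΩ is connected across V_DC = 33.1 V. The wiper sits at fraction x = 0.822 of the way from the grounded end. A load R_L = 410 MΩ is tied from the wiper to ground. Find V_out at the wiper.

V_out ≈ 26.6 V

The pot divides into 10.48 MΩ above the wiper and 48.42 MΩ below.
Lower segment in parallel with the load: 48.42 ‖ 410 = 43.30 MΩ.
V_out = 33.1 × 43.30/(10.48 + 43.30) = 26.65 V.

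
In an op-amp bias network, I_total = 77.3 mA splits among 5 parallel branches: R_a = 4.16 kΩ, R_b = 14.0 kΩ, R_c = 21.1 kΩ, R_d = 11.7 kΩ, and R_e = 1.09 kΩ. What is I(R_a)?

Total conductance ΣG = 1/4.16 + 1/14.0 + 1/21.1 + 1/11.7 + 1/1.09 = 1.362 (units of 1/kΩ).
R_a takes the fraction G_k/ΣG = 0.2404/1.362 = 0.1765, so I = 77.3 × 0.1765 = 13.64 mA.

I ≈ 13.6 mA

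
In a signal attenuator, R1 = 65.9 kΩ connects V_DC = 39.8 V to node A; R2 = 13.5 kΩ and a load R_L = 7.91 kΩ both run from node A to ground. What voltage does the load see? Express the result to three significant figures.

V_out ≈ 2.80 V

First combine the lower leg with the load: R2 ‖ R_L = 4.988 kΩ.
Then V_out = V_DC · R2'/(R1 + R2') = 39.8 × 4.988/70.89 = 2.800 V.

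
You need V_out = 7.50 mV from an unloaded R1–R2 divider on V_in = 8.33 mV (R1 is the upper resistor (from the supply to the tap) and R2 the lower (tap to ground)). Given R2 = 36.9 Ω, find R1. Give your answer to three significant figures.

R1 ≈ 4.08 Ω

The divider ratio is R2/(R1+R2) = 7.50/8.33 = 0.9004.
Rearranging, R1 = R2·(1−k)/k = 36.9 × 0.1107 = 4.084 Ω.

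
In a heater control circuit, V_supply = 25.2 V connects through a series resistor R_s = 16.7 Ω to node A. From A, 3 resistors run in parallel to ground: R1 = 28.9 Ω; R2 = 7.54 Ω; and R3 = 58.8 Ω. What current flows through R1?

Combine the parallel branches: R_p = (1/28.9 + 1/7.54 + 1/58.8)⁻¹ = 5.428 Ω.
Node voltage V_A = V_supply · R_p/(R_s + R_p) = 25.2 × 0.2453 = 6.181 V.
Branch current I = V_A/R1 = 6.181/28.9 = 0.2139 A.

I ≈ 0.214 A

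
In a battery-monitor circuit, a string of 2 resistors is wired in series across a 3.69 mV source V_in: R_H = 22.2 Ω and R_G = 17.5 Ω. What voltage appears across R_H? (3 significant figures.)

Total series resistance ΣR = 22.2 + 17.5 = 39.70 Ω.
By the voltage-divider rule, V = 3.69 × 22.20/39.70 = 2.063 mV.

V ≈ 2.06 mV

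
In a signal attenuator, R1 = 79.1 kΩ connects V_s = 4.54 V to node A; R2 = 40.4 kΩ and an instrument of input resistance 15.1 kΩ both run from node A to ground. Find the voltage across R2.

V_out ≈ 0.554 V

The load sits in parallel with R2, giving an effective lower resistance R2' = R2·R_L/(R2+R_L) = 10.99 kΩ.
Now apply the divider: V_out = 4.54 × 0.1220 = 0.5539 V.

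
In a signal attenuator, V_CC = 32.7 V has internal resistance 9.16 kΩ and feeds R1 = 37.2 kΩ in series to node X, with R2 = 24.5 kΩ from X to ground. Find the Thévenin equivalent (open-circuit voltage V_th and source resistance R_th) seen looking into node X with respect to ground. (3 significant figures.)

R1' = 9.16 + 37.2 = 46.36 kΩ (source resistance + R1).
V_th is the unloaded tap voltage: V_CC · R2/(R1'+R2) = 32.7 × 0.3458 = 11.31 V.
Looking into X with the source shorted: R_th = R1'·R2/(R1'+R2) = 46.36 × 24.5/70.86 = 16.03 kΩ.

V_th ≈ 11.3 V, R_th ≈ 16.0 kΩ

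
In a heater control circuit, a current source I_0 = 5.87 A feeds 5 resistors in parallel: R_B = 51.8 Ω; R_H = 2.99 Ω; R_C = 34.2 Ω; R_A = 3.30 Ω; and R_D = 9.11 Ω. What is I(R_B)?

Total conductance ΣG = 1/51.8 + 1/2.99 + 1/34.2 + 1/3.30 + 1/9.11 = 0.7958 (units of 1/Ω).
R_B takes the fraction G_k/ΣG = 0.01931/0.7958 = 0.02426, so I = 5.87 × 0.02426 = 0.1424 A.

I ≈ 0.142 A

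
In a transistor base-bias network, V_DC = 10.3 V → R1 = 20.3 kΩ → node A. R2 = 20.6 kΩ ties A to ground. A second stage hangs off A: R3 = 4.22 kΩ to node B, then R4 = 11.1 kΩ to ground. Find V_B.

V_B ≈ 2.25 V

The second stage (R3 + R4 = 15.32 kΩ) loads node A in parallel with R2.
Effective lower resistance at A: R2 ‖ 15.32 = 8.786 kΩ.
V_A = 10.3 × 8.786/(20.3 + 8.786) = 3.111 V.
V_B = V_A × 0.7245 = 2.254 V.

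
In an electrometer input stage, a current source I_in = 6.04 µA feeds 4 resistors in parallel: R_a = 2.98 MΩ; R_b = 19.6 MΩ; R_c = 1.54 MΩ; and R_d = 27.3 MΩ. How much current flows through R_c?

I ≈ 3.66 µA

Total conductance ΣG = 1/2.98 + 1/19.6 + 1/1.54 + 1/27.3 = 1.073 (units of 1/MΩ).
R_c takes the fraction G_k/ΣG = 0.6494/1.073 = 0.6054, so I = 6.04 × 0.6054 = 3.657 µA.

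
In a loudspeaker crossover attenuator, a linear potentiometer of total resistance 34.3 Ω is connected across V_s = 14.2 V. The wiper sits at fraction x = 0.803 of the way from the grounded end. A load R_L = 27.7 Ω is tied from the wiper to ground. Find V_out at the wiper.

Split the track: R_lower = x·R_p = 27.54 Ω, R_upper = (1−x)·R_p = 6.757 Ω.
(x·R_p) ‖ R_L = 13.81 Ω.
Then V_out = V_s · 13.81/(6.757 + 13.81) = 9.535 V.
(Unloaded: V_out = x·V_s = 11.4 V.)

V_out ≈ 9.53 V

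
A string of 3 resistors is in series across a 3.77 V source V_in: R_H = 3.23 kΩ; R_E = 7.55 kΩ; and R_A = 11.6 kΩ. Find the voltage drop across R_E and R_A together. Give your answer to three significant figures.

V ≈ 3.23 V

Total series resistance ΣR = 3.23 + 7.55 + 11.6 = 22.38 kΩ.
R_{R_E..R_A} = 7.55 + 11.6 = 19.15 kΩ.
Voltage divider: V = V_in · (19.15 / 22.38) = 3.77 × 0.8557 = 3.226 V.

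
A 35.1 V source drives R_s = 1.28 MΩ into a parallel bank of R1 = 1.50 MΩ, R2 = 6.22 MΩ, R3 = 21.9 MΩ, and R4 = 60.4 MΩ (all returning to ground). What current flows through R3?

I ≈ 0.749 µA

Combine the parallel branches: R_p = (1/1.50 + 1/6.22 + 1/21.9 + 1/60.4)⁻¹ = 1.124 MΩ.
Node voltage V_A = V_in · R_p/(R_s + R_p) = 35.1 × 0.4676 = 16.41 V.
Branch current I = V_A/R3 = 16.41/21.9 = 0.7494 µA.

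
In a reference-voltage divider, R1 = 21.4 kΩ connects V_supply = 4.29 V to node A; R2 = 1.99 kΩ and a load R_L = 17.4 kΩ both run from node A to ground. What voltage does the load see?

R2 ‖ R_L = (1.99 × 17.4)/(1.99 + 17.4) = 1.786 kΩ.
Voltage divider with the loaded lower leg: V_out = 4.29 × 1.786/(21.4 + 1.786) = 4.29 × 0.07702 = 0.3304 V.

V_out ≈ 0.330 V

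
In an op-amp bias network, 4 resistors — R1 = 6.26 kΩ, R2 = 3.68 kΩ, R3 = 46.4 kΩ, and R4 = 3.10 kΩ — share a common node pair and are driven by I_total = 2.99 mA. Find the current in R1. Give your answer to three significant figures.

ΣG = 1/6.26 + 1/3.68 + 1/46.4 + 1/3.10 = 0.7756.
R1 takes the fraction G_k/ΣG = 0.1597/0.7756 = 0.2060, so I = 2.99 × 0.2060 = 0.6158 mA.

I ≈ 0.616 mA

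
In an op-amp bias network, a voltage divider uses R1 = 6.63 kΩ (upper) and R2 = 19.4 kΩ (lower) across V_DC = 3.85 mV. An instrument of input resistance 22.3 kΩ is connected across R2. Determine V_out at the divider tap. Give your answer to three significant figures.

The load sits in parallel with R2, giving an effective lower resistance R2' = R2·R_L/(R2+R_L) = 10.37 kΩ.
Then V_out = V_DC · R2'/(R1 + R2') = 3.85 × 10.37/17.00 = 2.349 mV.

V_out ≈ 2.35 mV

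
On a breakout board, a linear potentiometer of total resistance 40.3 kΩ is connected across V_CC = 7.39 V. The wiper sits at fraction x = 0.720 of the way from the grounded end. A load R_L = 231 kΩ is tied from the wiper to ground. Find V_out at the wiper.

V_out ≈ 5.14 V

The pot divides into 11.28 kΩ above the wiper and 29.02 kΩ below.
R_L loads the lower segment: effective lower R = 25.78 kΩ.
Loaded-divider output: V_out = 7.39 × 0.6955 = 5.140 V.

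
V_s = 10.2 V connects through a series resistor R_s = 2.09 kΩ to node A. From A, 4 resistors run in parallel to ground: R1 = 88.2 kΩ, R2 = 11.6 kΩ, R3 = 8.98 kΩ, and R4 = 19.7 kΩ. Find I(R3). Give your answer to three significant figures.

Combine the parallel branches: R_p = (1/88.2 + 1/11.6 + 1/8.98 + 1/19.7)⁻¹ = 3.851 kΩ.
V_A by voltage divider: V_A = 10.2 × 3.851/(2.09 + 3.851) = 6.612 V.
I(R3) = V_A / R3 = 6.612/8.98 = 0.7363 mA.
(Equivalently: I_total = 1.717 mA, then current-divider fraction G_k/ΣG = 0.4289.)

I ≈ 0.736 mA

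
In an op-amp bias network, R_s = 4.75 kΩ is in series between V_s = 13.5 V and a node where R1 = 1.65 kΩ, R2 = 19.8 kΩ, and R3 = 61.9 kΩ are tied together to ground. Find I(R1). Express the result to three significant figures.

Parallel bank: R_p = 1/(1/1.65 + 1/19.8 + 1/61.9) = 1.487 kΩ.
V_A = 13.5 × 1.487/6.237 = 3.218 V.
Branch current I = V_A/R1 = 3.218/1.65 = 1.950 mA.

I ≈ 1.95 mA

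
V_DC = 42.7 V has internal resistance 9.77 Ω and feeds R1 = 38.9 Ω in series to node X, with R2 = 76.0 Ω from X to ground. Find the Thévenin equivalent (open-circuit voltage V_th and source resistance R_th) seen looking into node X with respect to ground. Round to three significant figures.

V_th ≈ 26.0 V, R_th ≈ 29.7 Ω

R1' = 9.77 + 38.9 = 48.67 Ω (source resistance + R1).
With X open, the divider is unloaded: V_th = 42.7 × 76.0/124.7 = 26.03 V.
With V_DC suppressed (replaced by a short), R_th = R1' ‖ R2 = (48.67 × 76.0)/(48.67 + 76.0) = 29.67 Ω.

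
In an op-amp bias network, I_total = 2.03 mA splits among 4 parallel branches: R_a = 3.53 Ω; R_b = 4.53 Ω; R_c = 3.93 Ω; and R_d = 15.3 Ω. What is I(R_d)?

Conductances: ΣG = 1/3.53 + 1/4.53 + 1/3.93 + 1/15.3 = 0.8238 (1/Ω).
R_d takes the fraction G_k/ΣG = 0.06536/0.8238 = 0.07933, so I = 2.03 × 0.07933 = 0.1610 mA.

I ≈ 0.161 mA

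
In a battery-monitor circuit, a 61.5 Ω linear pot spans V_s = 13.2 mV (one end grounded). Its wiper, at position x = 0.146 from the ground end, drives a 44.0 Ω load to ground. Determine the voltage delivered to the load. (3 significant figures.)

Lower segment x·R_p = 8.979 Ω; upper segment (1−x)·R_p = 52.52 Ω.
(x·R_p) ‖ R_L = 7.457 Ω.
Then V_out = V_s · 7.457/(52.52 + 7.457) = 1.641 mV.
(Unloaded: V_out = x·V_s = 1.93 mV.)

V_out ≈ 1.64 mV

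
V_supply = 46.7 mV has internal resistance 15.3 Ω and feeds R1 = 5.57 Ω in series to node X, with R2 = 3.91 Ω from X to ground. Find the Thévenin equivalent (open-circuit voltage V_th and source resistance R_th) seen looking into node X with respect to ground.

V_th ≈ 7.37 mV, R_th ≈ 3.29 Ω

R1' = 15.3 + 5.57 = 20.87 Ω (source resistance + R1).
With X open, the divider is unloaded: V_th = 46.7 × 3.91/24.78 = 7.369 mV.
Zeroing V_supply shorts the top of R1' to ground, so R_th = R1' ‖ R2 = 3.293 Ω.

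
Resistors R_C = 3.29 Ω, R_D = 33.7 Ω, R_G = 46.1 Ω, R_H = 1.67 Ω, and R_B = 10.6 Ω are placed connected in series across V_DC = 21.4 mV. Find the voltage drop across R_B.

Total series resistance ΣR = 3.29 + 33.7 + 46.1 + 1.67 + 10.6 = 95.36 Ω.
By the voltage-divider rule, V = 21.4 × 10.60/95.36 = 2.379 mV.

V ≈ 2.38 mV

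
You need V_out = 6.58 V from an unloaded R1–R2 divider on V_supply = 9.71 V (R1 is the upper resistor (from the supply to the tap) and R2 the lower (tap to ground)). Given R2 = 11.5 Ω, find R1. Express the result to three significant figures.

Required fraction k = V_out/V_supply = 0.6777.
So R1 = R2 · (V_supply/V_out − 1) = 11.5 × (9.71/6.58 − 1) = 11.5 × 0.4757 = 5.470 Ω.

R1 ≈ 5.47 Ω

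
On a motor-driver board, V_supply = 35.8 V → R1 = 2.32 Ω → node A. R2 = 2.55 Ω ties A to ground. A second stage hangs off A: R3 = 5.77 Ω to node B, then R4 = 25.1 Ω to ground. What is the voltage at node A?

Looking into the second stage from A: R3 + R4 = 30.87 Ω appears in parallel with R2.
R2 ‖ (R3+R4) = 2.355 Ω.
V_A = 35.8 × 2.355/(2.32 + 2.355) = 18.04 V.

V_A ≈ 18.0 V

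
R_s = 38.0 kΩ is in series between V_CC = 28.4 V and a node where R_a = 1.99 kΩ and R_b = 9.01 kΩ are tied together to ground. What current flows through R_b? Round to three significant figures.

Combine the parallel branches: R_p = (1/1.99 + 1/9.01)⁻¹ = 1.630 kΩ.
V_A by voltage divider: V_A = 28.4 × 1.630/(38.0 + 1.630) = 1.168 V.
Branch current I = V_A/R_b = 1.168/9.01 = 0.1296 mA.

I ≈ 0.130 mA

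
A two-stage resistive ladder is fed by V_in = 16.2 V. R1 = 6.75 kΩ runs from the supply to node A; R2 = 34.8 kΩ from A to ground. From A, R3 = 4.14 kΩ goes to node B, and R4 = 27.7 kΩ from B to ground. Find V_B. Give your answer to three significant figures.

V_B ≈ 10.0 V

The second stage (R3 + R4 = 31.84 kΩ) loads node A in parallel with R2.
Effective lower resistance at A: R2 ‖ 31.84 = 16.63 kΩ.
First divider: V_A = V_in · 16.63/(6.75 + 16.63) = 11.52 V.
V_B = V_A × 0.8700 = 10.02 V.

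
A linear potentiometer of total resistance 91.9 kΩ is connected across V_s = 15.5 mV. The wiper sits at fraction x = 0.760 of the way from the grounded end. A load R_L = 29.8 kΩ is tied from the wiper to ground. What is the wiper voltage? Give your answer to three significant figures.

Lower segment x·R_p = 69.84 kΩ; upper segment (1−x)·R_p = 22.06 kΩ.
R_L loads the lower segment: effective lower R = 20.89 kΩ.
V_out = 15.5 × 20.89/(22.06 + 20.89) = 7.539 mV.
(Unloaded: V_out = x·V_s = 11.8 mV.)

V_out ≈ 7.54 mV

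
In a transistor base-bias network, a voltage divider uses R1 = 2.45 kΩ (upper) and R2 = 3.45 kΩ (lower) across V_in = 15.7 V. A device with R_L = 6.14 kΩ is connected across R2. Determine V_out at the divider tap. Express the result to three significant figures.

V_out ≈ 7.44 V

First combine the lower leg with the load: R2 ‖ R_L = 2.209 kΩ.
Now apply the divider: V_out = 15.7 × 0.4741 = 7.444 V.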